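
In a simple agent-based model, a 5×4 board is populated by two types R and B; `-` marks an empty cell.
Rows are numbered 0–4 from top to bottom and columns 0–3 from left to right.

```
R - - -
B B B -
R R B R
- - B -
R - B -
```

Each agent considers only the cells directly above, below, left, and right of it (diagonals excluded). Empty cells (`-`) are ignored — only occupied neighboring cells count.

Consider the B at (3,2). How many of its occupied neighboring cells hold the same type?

Occupied neighbors of (3,2): (2,2)=B, (4,2)=B.
Same type (B): 2 of 2.

2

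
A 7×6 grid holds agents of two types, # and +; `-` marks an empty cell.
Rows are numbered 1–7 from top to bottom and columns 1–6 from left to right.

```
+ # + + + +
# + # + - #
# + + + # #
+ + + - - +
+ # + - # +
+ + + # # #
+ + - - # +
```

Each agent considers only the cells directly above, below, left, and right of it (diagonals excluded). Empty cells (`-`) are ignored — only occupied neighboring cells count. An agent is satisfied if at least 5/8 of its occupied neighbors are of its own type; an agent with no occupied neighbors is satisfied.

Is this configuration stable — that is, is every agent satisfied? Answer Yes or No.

No

(1,1)+ 0/2 ✗
(1,2)# 0/3 ✗
(1,3)+ 1/3 ✗
(1,4)+ 3/3 ✓
(1,5)+ 2/2 ✓
(1,6)+ 1/2 ✗
(2,1)# 1/3 ✗
(2,2)+ 1/4 ✗
(2,3)# 0/4 ✗
(2,4)+ 2/3 ✓
(2,6)# 1/2 ✗
(3,1)# 1/3 ✗
(3,2)+ 3/4 ✓
(3,3)+ 3/4 ✓
(3,4)+ 2/3 ✓
(3,5)# 1/2 ✗
(3,6)# 2/3 ✓
(4,1)+ 2/3 ✓
(4,2)+ 3/4 ✓
(4,3)+ 3/3 ✓
(4,6)+ 1/2 ✗
(5,1)+ 2/3 ✓
(5,2)# 0/4 ✗
(5,3)+ 2/3 ✓
(5,5)# 1/2 ✗
(5,6)+ 1/3 ✗
(6,1)+ 3/3 ✓
(6,2)+ 3/4 ✓
(6,3)+ 2/3 ✓
(6,4)# 1/2 ✗
(6,5)# 4/4 ✓
(6,6)# 1/3 ✗
(7,1)+ 2/2 ✓
(7,2)+ 2/2 ✓
(7,5)# 1/2 ✗
(7,6)+ 0/2 ✗
For instance (1,1) has only 0/2 same-type neighbors, below 5/8.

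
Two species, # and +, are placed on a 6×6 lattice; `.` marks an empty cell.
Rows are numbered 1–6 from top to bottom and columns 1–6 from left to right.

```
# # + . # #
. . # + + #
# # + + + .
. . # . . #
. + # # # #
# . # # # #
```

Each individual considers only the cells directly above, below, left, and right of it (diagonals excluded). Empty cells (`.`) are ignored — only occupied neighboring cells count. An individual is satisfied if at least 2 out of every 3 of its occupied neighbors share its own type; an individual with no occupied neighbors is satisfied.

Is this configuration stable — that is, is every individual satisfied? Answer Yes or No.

No

Row 1: (1,1)# 1/1 ok · (1,2)# 1/2 unhappy · (1,3)+ 0/2 unhappy · (1,5)# 1/2 unhappy · (1,6)# 2/2 ok
Row 2: (2,3)# 0/3 unhappy · (2,4)+ 2/3 ok · (2,5)+ 2/4 unhappy · (2,6)# 1/2 unhappy
Row 3: (3,1)# 1/1 ok · (3,2)# 1/2 unhappy · (3,3)+ 1/4 unhappy · (3,4)+ 3/3 ok · (3,5)+ 2/2 ok
Row 4: (4,3)# 1/2 unhappy · (4,6)# 1/1 ok
Row 5: (5,2)+ 0/1 unhappy · (5,3)# 3/4 ok · (5,4)# 3/3 ok · (5,5)# 3/3 ok · (5,6)# 3/3 ok
Row 6: (6,1)# 0/0 ok · (6,3)# 2/2 ok · (6,4)# 3/3 ok · (6,5)# 3/3 ok · (6,6)# 2/2 ok
For instance (1,2) has only 1/2 same-type neighbors, below 2/3.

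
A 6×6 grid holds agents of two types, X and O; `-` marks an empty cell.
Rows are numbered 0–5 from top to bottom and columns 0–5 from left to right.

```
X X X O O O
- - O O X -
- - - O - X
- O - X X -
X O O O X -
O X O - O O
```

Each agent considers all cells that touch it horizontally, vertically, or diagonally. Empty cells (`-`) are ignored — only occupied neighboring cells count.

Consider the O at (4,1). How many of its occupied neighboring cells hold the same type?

4

Occupied neighbors of (4,1): (3,1)=O, (4,0)=X, (4,2)=O, (5,0)=O, (5,1)=X, (5,2)=O.
Same type (O): 4 of 6.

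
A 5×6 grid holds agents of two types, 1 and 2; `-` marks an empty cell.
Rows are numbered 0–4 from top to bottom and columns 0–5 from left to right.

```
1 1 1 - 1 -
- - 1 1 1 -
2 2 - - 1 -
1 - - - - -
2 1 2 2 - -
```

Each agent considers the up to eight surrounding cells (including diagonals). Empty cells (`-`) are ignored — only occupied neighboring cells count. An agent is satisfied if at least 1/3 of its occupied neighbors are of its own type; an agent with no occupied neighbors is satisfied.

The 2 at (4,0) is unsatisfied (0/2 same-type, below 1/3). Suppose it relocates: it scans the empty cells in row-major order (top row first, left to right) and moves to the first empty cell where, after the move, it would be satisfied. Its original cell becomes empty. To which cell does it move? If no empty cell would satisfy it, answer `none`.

Vacating (4,0). Empty cells in order:
  (0,3): 0/5 same-type → still unsatisfied.
  (0,5): 0/2 same-type → still unsatisfied.
  (1,0): 2/4 same-type → satisfied — stop here.

(1,0)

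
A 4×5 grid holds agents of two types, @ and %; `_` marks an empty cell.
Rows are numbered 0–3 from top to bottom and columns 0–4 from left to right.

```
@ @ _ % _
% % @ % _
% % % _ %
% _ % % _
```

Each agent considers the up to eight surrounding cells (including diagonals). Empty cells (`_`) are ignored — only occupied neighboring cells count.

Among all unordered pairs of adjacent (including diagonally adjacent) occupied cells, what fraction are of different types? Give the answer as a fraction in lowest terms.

9/29

Scan each occupied cell's neighbors to the right and below (and the two forward diagonals) so each pair is counted once.
Row 0: @(0,0)–@(0,1)= @(0,0)–%(1,0)≠ @(0,0)–%(1,1)≠ @(0,1)–%(1,1)≠ @(0,1)–@(1,2)= @(0,1)–%(1,0)≠ %(0,3)–%(1,3)= %(0,3)–@(1,2)≠  → 5/8 unlike.
Row 1: %(1,0)–%(1,1)= %(1,0)–%(2,0)= %(1,0)–%(2,1)= %(1,1)–@(1,2)≠ %(1,1)–%(2,1)= %(1,1)–%(2,2)= %(1,1)–%(2,0)= @(1,2)–%(1,3)≠ @(1,2)–%(2,2)≠ @(1,2)–%(2,1)≠ %(1,3)–%(2,4)= %(1,3)–%(2,2)=  → 4/12 unlike.
Row 2: %(2,0)–%(2,1)= %(2,0)–%(3,0)= %(2,1)–%(2,2)= %(2,1)–%(3,2)= %(2,1)–%(3,0)= %(2,2)–%(3,2)= %(2,2)–%(3,3)= %(2,4)–%(3,3)=  → 0/8 unlike.
Row 3: %(3,2)–%(3,3)=  → 0/1 unlike.
Total adjacent occupied pairs: 29; unlike-type pairs: 9.
9/29 is already in lowest terms.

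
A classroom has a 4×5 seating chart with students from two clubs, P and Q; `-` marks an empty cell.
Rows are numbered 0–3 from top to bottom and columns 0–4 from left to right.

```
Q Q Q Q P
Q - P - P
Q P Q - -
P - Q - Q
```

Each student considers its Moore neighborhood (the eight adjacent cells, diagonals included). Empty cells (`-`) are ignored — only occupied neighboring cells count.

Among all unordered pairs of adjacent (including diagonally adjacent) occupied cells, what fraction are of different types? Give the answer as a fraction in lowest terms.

11/21

Scan each occupied cell's neighbors to the right and below (and the two forward diagonals) so each pair is counted once.
From row 0: 5 unlike of 11 pairs (running 5/11).
From row 1: 2 unlike of 4 pairs (running 7/15).
From row 2: 4 unlike of 6 pairs (running 11/21).
Total adjacent occupied pairs: 21; unlike-type pairs: 11.
11/21 is already in lowest terms.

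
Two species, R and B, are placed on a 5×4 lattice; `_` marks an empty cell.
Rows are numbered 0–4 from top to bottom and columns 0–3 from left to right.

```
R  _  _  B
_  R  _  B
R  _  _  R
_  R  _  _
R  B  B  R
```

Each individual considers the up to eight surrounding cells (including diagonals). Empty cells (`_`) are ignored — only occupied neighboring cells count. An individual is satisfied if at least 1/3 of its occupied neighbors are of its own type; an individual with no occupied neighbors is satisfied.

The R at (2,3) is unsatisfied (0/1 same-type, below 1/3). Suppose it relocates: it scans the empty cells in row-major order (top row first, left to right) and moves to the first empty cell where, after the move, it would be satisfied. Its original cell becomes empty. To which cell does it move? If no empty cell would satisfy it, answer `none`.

(0,1)

Vacating (2,3). Empty cells in order:
  (0,1): 2/2 same-type → satisfied — stop here.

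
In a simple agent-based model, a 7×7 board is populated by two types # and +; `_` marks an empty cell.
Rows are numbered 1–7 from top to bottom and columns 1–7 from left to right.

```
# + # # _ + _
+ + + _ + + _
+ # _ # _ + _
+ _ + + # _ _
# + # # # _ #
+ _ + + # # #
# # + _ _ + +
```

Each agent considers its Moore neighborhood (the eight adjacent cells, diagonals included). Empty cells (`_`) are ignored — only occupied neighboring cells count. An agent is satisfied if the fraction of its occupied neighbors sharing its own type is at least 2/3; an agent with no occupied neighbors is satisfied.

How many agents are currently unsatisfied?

(1,1)# 0/3 not
(1,2)+ 3/5 not
(1,3)# 1/4 not
(1,4)# 1/3 not
(1,6)+ 2/2 satisfied
(2,1)+ 3/5 not
(2,2)+ 4/7 not
(2,3)+ 2/6 not
(2,5)+ 3/5 not
(2,6)+ 3/3 satisfied
(3,1)+ 3/4 satisfied
(3,2)# 0/6 not
(3,4)# 1/5 not
(3,6)+ 2/3 satisfied
(4,1)+ 2/4 not
(4,3)+ 2/6 not
(4,4)+ 1/6 not
(4,5)# 3/5 not
(5,1)# 0/3 not
(5,2)+ 4/6 satisfied
(5,3)# 1/6 not
(5,4)# 4/8 not
(5,5)# 4/6 satisfied
(5,7)# 2/2 satisfied
(6,1)+ 1/4 not
(6,3)+ 3/6 not
(6,4)+ 2/6 not
(6,5)# 3/5 not
(6,6)# 4/6 satisfied
(6,7)# 2/4 not
(7,1)# 1/2 not
(7,2)# 1/4 not
(7,3)+ 2/3 satisfied
(7,6)+ 1/4 not
(7,7)+ 1/3 not
Unsatisfied: (1,1), (1,2), (1,3), (1,4), (2,1), (2,2), (2,3), (2,5), (3,2), (3,4), (4,1), (4,3), (4,4), (4,5), (5,1), (5,3), (5,4), (6,1), (6,3), (6,4), (6,5), (6,7), (7,1), (7,2), (7,6), (7,7) — 26 in total.

26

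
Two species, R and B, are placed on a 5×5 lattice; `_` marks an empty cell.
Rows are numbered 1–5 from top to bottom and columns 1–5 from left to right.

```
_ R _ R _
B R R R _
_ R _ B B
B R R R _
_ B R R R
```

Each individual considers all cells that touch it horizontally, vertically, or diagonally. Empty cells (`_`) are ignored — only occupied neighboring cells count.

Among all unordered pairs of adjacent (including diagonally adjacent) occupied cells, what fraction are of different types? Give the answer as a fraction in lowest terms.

Scan each occupied cell's neighbors to the right and below (and the two forward diagonals) so each pair is counted once.
From row 1: 1 unlike of 5 pairs (running 1/5).
From row 2: 5 unlike of 9 pairs (running 6/14).
From row 3: 4 unlike of 7 pairs (running 10/21).
From row 4: 3 unlike of 12 pairs (running 13/33).
From row 5: 1 unlike of 3 pairs (running 14/36).
Total adjacent occupied pairs: 36; unlike-type pairs: 14.
14/36 reduces to 7/18.

7/18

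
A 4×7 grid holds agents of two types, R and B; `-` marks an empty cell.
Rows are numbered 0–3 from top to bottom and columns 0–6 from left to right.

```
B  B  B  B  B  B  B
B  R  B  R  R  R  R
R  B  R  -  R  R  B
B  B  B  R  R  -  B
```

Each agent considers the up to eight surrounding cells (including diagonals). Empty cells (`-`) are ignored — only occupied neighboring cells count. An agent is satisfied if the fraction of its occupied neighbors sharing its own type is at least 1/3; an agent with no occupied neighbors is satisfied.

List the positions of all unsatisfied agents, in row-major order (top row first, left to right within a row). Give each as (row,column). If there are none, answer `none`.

(1,1), (2,0), (2,6)

(0,0)B 2/3 ok
(0,1)B 4/5 ok
(0,2)B 3/5 ok
(0,3)B 3/5 ok
(0,4)B 2/5 ok
(0,5)B 2/5 ok
(0,6)B 1/3 ok
(1,0)B 3/5 ok
(1,1)R 2/8 unhappy
(1,2)B 4/7 ok
(1,3)R 3/7 ok
(1,4)R 4/7 ok
(1,5)R 4/8 ok
(1,6)R 2/5 ok
(2,0)R 1/5 unhappy
(2,1)B 5/8 ok
(2,2)R 3/7 ok
(2,4)R 6/6 ok
(2,5)R 5/7 ok
(2,6)B 1/4 unhappy
(3,0)B 2/3 ok
(3,1)B 3/5 ok
(3,2)B 2/4 ok
(3,3)R 3/4 ok
(3,4)R 3/3 ok
(3,6)B 1/2 ok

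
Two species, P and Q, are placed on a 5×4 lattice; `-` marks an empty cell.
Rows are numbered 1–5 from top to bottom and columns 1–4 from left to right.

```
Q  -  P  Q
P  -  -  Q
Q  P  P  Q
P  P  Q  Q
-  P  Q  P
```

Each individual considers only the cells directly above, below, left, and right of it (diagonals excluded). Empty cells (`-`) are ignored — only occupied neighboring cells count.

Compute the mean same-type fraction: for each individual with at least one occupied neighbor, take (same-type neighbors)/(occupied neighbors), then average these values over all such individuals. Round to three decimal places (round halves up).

(1,1)Q 0/1
(1,3)P 0/1
(1,4)Q 1/2
(2,1)P 0/2
(2,4)Q 2/2
(3,1)Q 0/3
(3,2)P 2/3
(3,3)P 1/3
(3,4)Q 2/3
(4,1)P 1/2
(4,2)P 3/4
(4,3)Q 2/4
(4,4)Q 2/3
(5,2)P 1/2
(5,3)Q 1/3
(5,4)P 0/2
Sum over 16 individuals: 0/1 + 0/1 + 1/2 + 0/2 + 2/2 + 0/3 + 2/3 + 1/3 + 2/3 + 1/2 + 3/4 + 2/4 + 2/3 + 1/2 + 1/3 + 0/2 = 77/12; mean = 77/12 ÷ 16 = 77/192 = 0.401041… → 0.401.

0.401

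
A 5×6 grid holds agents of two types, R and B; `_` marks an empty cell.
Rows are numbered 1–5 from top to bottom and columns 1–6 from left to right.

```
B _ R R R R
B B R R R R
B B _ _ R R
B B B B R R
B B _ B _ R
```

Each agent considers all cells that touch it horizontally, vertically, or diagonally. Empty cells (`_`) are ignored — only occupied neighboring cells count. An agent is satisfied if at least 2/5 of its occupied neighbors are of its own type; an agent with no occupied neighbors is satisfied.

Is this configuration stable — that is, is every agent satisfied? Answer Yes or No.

(1,1)B 2/2 ok
(1,3)R 3/4 ok
(1,4)R 5/5 ok
(1,5)R 5/5 ok
(1,6)R 3/3 ok
(2,1)B 4/4 ok
(2,2)B 4/6 ok
(2,3)R 3/5 ok
(2,4)R 6/6 ok
(2,5)R 7/7 ok
(2,6)R 5/5 ok
(3,1)B 5/5 ok
(3,2)B 6/7 ok
(3,5)R 6/7 ok
(3,6)R 5/5 ok
(4,1)B 5/5 ok
(4,2)B 6/6 ok
(4,3)B 5/5 ok
(4,4)B 2/4 ok
(4,5)R 4/6 ok
(4,6)R 4/4 ok
(5,1)B 3/3 ok
(5,2)B 4/4 ok
(5,4)B 2/3 ok
(5,6)R 2/2 ok
All meet the threshold, so the configuration is stable.

Yes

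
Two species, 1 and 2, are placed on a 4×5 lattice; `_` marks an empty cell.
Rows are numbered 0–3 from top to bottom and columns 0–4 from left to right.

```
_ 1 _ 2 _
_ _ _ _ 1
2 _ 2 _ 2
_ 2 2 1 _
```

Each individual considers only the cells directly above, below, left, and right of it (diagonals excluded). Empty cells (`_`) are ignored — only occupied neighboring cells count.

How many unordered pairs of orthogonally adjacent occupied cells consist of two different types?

2

Scan each occupied cell's neighbors to the right and below so each pair is counted once.
Row 1: 1(1,4)–2(2,4)≠  → 1/1 unlike.
Row 2: 2(2,2)–2(3,2)=  → 0/1 unlike.
Row 3: 2(3,1)–2(3,2)= 2(3,2)–1(3,3)≠  → 1/2 unlike.
Total adjacent occupied pairs: 4; unlike-type pairs: 2.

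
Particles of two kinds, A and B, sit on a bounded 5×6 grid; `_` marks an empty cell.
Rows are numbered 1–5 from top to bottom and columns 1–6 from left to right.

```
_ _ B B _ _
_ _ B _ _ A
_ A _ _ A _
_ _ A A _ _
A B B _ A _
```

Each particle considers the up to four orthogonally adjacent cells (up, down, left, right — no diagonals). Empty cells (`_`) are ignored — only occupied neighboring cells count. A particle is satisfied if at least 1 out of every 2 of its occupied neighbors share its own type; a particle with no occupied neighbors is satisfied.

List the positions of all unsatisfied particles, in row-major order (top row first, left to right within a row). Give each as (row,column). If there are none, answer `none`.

(5,1)

Row 1: (1,3)B 2/2 ok · (1,4)B 1/1 ok
Row 2: (2,3)B 1/1 ok · (2,6)A 0/0 ok
Row 3: (3,2)A 0/0 ok · (3,5)A 0/0 ok
Row 4: (4,3)A 1/2 ok · (4,4)A 1/1 ok
Row 5: (5,1)A 0/1 unhappy · (5,2)B 1/2 ok · (5,3)B 1/2 ok · (5,5)A 0/0 ok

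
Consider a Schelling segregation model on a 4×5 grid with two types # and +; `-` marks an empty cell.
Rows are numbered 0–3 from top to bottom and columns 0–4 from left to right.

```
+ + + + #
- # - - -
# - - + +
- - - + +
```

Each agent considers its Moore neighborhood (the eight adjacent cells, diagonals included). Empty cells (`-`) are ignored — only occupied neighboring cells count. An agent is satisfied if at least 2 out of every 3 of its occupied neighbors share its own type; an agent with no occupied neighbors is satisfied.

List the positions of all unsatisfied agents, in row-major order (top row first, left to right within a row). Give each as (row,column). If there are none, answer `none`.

(0,0), (0,3), (0,4), (1,1)

Row 0: (0,0)+ 1/2 not · (0,1)+ 2/3 satisfied · (0,2)+ 2/3 satisfied · (0,3)+ 1/2 not · (0,4)# 0/1 not
Row 1: (1,1)# 1/4 not
Row 2: (2,0)# 1/1 satisfied · (2,3)+ 3/3 satisfied · (2,4)+ 3/3 satisfied
Row 3: (3,3)+ 3/3 satisfied · (3,4)+ 3/3 satisfied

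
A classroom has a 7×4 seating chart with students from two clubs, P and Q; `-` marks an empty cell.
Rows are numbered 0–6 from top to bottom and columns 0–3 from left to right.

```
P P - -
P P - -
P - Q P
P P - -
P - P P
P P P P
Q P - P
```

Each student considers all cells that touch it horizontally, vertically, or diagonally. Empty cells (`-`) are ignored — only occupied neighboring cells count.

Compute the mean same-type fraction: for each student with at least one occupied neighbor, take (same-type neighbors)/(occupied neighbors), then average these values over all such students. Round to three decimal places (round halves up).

0.786

(0,0)P 3/3
(0,1)P 3/3
(1,0)P 4/4
(1,1)P 4/5
(2,0)P 4/4
(2,2)Q 0/3
(2,3)P 0/1
(3,0)P 3/3
(3,1)P 4/5
(4,0)P 4/4
(4,2)P 5/5
(4,3)P 3/3
(5,0)P 3/4
(5,1)P 5/6
(5,2)P 6/6
(5,3)P 4/4
(6,0)Q 0/3
(6,1)P 3/4
(6,3)P 2/2
Sum over 19 students: 3/3 + 3/3 + 4/4 + 4/5 + 4/4 + 0/3 + 0/1 + 3/3 + 4/5 + 4/4 + 5/5 + 3/3 + 3/4 + 5/6 + 6/6 + 4/4 + 0/3 + 3/4 + 2/2 = 224/15; mean = 224/15 ÷ 19 = 224/285 = 0.785964… → 0.786.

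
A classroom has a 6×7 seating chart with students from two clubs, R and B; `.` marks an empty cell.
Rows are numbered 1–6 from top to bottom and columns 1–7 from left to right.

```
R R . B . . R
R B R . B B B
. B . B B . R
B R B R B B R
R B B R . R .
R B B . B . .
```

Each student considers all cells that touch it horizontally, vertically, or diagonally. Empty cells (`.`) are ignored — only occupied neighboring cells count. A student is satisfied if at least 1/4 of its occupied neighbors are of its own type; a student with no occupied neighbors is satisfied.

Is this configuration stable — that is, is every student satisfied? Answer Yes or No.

No

(1,1)R 2/3 satisfied
(1,2)R 3/4 satisfied
(1,4)B 1/2 satisfied
(1,7)R 0/2 not
(2,1)R 2/4 satisfied
(2,2)B 1/5 not
(2,3)R 1/5 not
(2,5)B 4/4 satisfied
(2,6)B 3/5 satisfied
(2,7)B 1/3 satisfied
(3,2)B 3/6 satisfied
(3,4)B 4/6 satisfied
(3,5)B 5/6 satisfied
(3,7)R 1/4 satisfied
(4,1)B 2/4 satisfied
(4,2)R 1/6 not
(4,3)B 4/7 satisfied
(4,4)R 1/6 not
(4,5)B 3/6 satisfied
(4,6)B 2/5 satisfied
(4,7)R 2/3 satisfied
(5,1)R 2/5 satisfied
(5,2)B 5/8 satisfied
(5,3)B 4/7 satisfied
(5,4)R 1/6 not
(5,6)R 1/4 satisfied
(6,1)R 1/3 satisfied
(6,2)B 3/5 satisfied
(6,3)B 3/4 satisfied
(6,5)B 0/2 not
For instance (1,7) has only 0/2 same-type neighbors, below 1/4.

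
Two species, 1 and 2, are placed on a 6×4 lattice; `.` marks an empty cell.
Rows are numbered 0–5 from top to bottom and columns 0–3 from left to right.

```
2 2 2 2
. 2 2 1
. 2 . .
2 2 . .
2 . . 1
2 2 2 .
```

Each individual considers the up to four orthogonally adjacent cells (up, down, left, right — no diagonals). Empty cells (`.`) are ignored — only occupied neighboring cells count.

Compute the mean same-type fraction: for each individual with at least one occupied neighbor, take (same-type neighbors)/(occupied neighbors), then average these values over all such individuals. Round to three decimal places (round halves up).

0.869

(0,0)2 1/1
(0,1)2 3/3
(0,2)2 3/3
(0,3)2 1/2
(1,1)2 3/3
(1,2)2 2/3
(1,3)1 0/2
(2,1)2 2/2
(3,0)2 2/2
(3,1)2 2/2
(4,0)2 2/2
(4,3)1 — no occupied neighbors
(5,0)2 2/2
(5,1)2 2/2
(5,2)2 1/1
Sum over 14 individuals: 1/1 + 3/3 + 3/3 + 1/2 + 3/3 + 2/3 + 0/2 + 2/2 + 2/2 + 2/2 + 2/2 + 2/2 + 2/2 + 1/1 = 73/6; mean = 73/6 ÷ 14 = 73/84 = 0.869047… → 0.869.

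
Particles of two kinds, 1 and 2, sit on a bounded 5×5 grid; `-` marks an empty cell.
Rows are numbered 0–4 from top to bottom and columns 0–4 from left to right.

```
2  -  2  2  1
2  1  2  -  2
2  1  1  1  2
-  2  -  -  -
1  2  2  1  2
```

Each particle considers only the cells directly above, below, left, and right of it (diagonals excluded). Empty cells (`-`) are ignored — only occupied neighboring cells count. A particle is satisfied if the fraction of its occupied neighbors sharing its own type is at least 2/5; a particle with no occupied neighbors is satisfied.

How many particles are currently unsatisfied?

6

Row 0: (0,0)2 1/1 ok · (0,2)2 2/2 ok · (0,3)2 1/2 ok · (0,4)1 0/2 unhappy
Row 1: (1,0)2 2/3 ok · (1,1)1 1/3 unhappy · (1,2)2 1/3 unhappy · (1,4)2 1/2 ok
Row 2: (2,0)2 1/2 ok · (2,1)1 2/4 ok · (2,2)1 2/3 ok · (2,3)1 1/2 ok · (2,4)2 1/2 ok
Row 3: (3,1)2 1/2 ok
Row 4: (4,0)1 0/1 unhappy · (4,1)2 2/3 ok · (4,2)2 1/2 ok · (4,3)1 0/2 unhappy · (4,4)2 0/1 unhappy
Unsatisfied: (0,4), (1,1), (1,2), (4,0), (4,3), (4,4) — 6 in total.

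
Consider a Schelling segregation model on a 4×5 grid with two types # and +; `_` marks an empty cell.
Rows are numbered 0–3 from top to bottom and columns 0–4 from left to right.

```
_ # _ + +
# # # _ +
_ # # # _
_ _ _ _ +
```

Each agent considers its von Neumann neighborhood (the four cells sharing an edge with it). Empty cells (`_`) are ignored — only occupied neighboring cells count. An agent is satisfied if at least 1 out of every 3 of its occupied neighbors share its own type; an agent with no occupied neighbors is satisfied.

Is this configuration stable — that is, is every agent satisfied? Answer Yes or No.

Row 0: (0,1)# 1/1 ok · (0,3)+ 1/1 ok · (0,4)+ 2/2 ok
Row 1: (1,0)# 1/1 ok · (1,1)# 4/4 ok · (1,2)# 2/2 ok · (1,4)+ 1/1 ok
Row 2: (2,1)# 2/2 ok · (2,2)# 3/3 ok · (2,3)# 1/1 ok
Row 3: (3,4)+ 0/0 ok
All meet the threshold, so the configuration is stable.

Yes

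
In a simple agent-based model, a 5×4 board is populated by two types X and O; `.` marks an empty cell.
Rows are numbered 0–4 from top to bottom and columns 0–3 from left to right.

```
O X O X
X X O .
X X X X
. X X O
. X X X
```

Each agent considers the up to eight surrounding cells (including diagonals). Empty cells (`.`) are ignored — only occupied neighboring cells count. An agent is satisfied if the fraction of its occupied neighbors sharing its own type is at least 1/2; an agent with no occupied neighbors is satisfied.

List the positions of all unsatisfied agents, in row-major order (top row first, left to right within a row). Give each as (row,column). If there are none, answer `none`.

(0,0), (0,1), (0,2), (0,3), (1,2), (3,3)

Row 0: (0,0)O 0/3 not · (0,1)X 2/5 not · (0,2)O 1/4 not · (0,3)X 0/2 not
Row 1: (1,0)X 4/5 satisfied · (1,1)X 5/8 satisfied · (1,2)O 1/7 not
Row 2: (2,0)X 4/4 satisfied · (2,1)X 6/7 satisfied · (2,2)X 5/7 satisfied · (2,3)X 2/4 satisfied
Row 3: (3,1)X 6/6 satisfied · (3,2)X 7/8 satisfied · (3,3)O 0/5 not
Row 4: (4,1)X 3/3 satisfied · (4,2)X 4/5 satisfied · (4,3)X 2/3 satisfied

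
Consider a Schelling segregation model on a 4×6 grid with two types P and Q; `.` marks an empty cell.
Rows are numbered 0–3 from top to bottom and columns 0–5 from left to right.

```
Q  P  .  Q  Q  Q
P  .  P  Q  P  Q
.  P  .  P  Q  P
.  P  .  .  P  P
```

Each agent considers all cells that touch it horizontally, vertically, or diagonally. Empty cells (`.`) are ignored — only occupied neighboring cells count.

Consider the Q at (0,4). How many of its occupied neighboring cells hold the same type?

4

Occupied neighbors of (0,4): (0,3)=Q, (0,5)=Q, (1,3)=Q, (1,4)=P, (1,5)=Q.
Same type (Q): 4 of 5.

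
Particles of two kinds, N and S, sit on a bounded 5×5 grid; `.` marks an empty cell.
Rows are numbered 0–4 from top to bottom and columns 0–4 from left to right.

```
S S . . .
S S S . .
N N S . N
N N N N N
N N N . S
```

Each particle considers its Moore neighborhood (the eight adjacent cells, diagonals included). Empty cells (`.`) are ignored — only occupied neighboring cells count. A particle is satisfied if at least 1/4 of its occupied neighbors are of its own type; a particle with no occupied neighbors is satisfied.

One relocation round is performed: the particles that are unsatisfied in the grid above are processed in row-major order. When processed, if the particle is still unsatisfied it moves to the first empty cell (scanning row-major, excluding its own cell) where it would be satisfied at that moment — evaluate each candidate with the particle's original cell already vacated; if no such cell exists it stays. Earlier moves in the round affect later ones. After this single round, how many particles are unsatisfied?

Initially unsatisfied (in order): (4,4).
  (4,4) → (0,2).
Resulting grid:
S S S . .
S S S . .
N N S . N
N N N N N
N N N . .
All satisfied now.

0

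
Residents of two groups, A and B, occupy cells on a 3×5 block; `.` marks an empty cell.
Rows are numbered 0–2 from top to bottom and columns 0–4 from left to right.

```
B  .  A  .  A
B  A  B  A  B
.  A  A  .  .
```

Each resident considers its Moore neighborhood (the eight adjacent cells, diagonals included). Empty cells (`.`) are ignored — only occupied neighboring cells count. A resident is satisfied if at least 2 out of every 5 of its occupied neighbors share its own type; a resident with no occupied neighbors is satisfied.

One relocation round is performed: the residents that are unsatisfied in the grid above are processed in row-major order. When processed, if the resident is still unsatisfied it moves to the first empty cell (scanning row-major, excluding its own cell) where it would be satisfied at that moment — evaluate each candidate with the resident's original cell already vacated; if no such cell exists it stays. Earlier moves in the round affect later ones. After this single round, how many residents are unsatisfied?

1

Initially unsatisfied (in order): (1,0), (1,2), (1,4).
  (1,0) → (0,1).
  (1,2) → (1,0).
  (1,4): no empty cell satisfies it; stays.
Resulting grid:
B B A . A
B A . A B
. A A . .
Unsatisfied now: (1,4).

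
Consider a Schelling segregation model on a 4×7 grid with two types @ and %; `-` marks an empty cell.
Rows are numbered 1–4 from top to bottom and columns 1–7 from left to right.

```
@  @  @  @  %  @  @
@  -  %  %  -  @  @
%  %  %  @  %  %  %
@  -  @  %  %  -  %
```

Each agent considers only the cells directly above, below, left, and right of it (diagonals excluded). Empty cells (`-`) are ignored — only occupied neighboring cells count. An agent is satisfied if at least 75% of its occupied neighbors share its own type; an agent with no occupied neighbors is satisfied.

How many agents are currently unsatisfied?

(1,1)@ 2/2 satisfied
(1,2)@ 2/2 satisfied
(1,3)@ 2/3 not
(1,4)@ 1/3 not
(1,5)% 0/2 not
(1,6)@ 2/3 not
(1,7)@ 2/2 satisfied
(2,1)@ 1/2 not
(2,3)% 2/3 not
(2,4)% 1/3 not
(2,6)@ 2/3 not
(2,7)@ 2/3 not
(3,1)% 1/3 not
(3,2)% 2/2 satisfied
(3,3)% 2/4 not
(3,4)@ 0/4 not
(3,5)% 2/3 not
(3,6)% 2/3 not
(3,7)% 2/3 not
(4,1)@ 0/1 not
(4,3)@ 0/2 not
(4,4)% 1/3 not
(4,5)% 2/2 satisfied
(4,7)% 1/1 satisfied
Unsatisfied: (1,3), (1,4), (1,5), (1,6), (2,1), (2,3), (2,4), (2,6), (2,7), (3,1), (3,3), (3,4), (3,5), (3,6), (3,7), (4,1), (4,3), (4,4) — 18 in total.

18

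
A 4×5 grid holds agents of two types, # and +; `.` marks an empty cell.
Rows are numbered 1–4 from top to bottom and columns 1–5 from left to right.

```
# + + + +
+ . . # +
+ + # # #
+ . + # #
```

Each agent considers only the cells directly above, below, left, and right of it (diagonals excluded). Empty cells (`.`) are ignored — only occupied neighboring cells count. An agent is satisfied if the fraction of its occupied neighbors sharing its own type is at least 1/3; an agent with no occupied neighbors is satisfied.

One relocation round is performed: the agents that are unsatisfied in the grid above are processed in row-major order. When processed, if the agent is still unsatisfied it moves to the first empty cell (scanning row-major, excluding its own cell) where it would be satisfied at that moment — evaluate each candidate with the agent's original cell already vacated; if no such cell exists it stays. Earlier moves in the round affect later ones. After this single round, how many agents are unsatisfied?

Initially unsatisfied (in order): (1,1), (4,3).
  (1,1) → (2,3).
  (4,3) → (1,1).
Resulting grid:
+ + + + +
+ . # # +
+ + # # #
+ . . # #
All satisfied now.

0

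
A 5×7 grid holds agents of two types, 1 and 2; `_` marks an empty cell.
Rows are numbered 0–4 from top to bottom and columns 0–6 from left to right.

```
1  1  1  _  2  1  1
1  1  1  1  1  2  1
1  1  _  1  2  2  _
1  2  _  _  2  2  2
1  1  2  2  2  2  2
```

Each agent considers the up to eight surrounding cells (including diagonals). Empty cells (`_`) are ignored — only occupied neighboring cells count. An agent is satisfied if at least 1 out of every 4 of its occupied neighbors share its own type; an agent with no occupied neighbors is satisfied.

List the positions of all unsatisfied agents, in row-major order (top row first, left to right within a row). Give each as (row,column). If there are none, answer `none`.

(3,1)

Row 0: (0,0)1 3/3 ✓ · (0,1)1 5/5 ✓ · (0,2)1 4/4 ✓ · (0,4)2 1/4 ✓ · (0,5)1 3/5 ✓ · (0,6)1 2/3 ✓
Row 1: (1,0)1 5/5 ✓ · (1,1)1 7/7 ✓ · (1,2)1 6/6 ✓ · (1,3)1 4/6 ✓ · (1,4)1 3/7 ✓ · (1,5)2 3/7 ✓ · (1,6)1 2/4 ✓
Row 2: (2,0)1 4/5 ✓ · (2,1)1 5/6 ✓ · (2,3)1 3/5 ✓ · (2,4)2 4/7 ✓ · (2,5)2 5/7 ✓
Row 3: (3,0)1 4/5 ✓ · (3,1)2 1/6 ✗ · (3,4)2 6/7 ✓ · (3,5)2 7/7 ✓ · (3,6)2 4/4 ✓
Row 4: (4,0)1 2/3 ✓ · (4,1)1 2/4 ✓ · (4,2)2 2/3 ✓ · (4,3)2 3/3 ✓ · (4,4)2 4/4 ✓ · (4,5)2 5/5 ✓ · (4,6)2 3/3 ✓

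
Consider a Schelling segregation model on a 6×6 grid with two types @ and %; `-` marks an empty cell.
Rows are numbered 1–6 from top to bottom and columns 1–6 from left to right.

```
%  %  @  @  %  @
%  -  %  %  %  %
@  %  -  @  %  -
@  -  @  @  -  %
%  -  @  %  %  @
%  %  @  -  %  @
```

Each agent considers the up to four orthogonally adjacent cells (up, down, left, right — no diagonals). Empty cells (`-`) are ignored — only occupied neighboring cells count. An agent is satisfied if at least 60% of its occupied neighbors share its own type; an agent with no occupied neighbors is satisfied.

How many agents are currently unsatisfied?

22

Row 1: (1,1)% 2/2 ✓ · (1,2)% 1/2 ✗ · (1,3)@ 1/3 ✗ · (1,4)@ 1/3 ✗ · (1,5)% 1/3 ✗ · (1,6)@ 0/2 ✗
Row 2: (2,1)% 1/2 ✗ · (2,3)% 1/2 ✗ · (2,4)% 2/4 ✗ · (2,5)% 4/4 ✓ · (2,6)% 1/2 ✗
Row 3: (3,1)@ 1/3 ✗ · (3,2)% 0/1 ✗ · (3,4)@ 1/3 ✗ · (3,5)% 1/2 ✗
Row 4: (4,1)@ 1/2 ✗ · (4,3)@ 2/2 ✓ · (4,4)@ 2/3 ✓ · (4,6)% 0/1 ✗
Row 5: (5,1)% 1/2 ✗ · (5,3)@ 2/3 ✓ · (5,4)% 1/3 ✗ · (5,5)% 2/3 ✓ · (5,6)@ 1/3 ✗
Row 6: (6,1)% 2/2 ✓ · (6,2)% 1/2 ✗ · (6,3)@ 1/2 ✗ · (6,5)% 1/2 ✗ · (6,6)@ 1/2 ✗
Unsatisfied: (1,2), (1,3), (1,4), (1,5), (1,6), (2,1), (2,3), (2,4), (2,6), (3,1), (3,2), (3,4), (3,5), (4,1), (4,6), (5,1), (5,4), (5,6), (6,2), (6,3), (6,5), (6,6) — 22 in total.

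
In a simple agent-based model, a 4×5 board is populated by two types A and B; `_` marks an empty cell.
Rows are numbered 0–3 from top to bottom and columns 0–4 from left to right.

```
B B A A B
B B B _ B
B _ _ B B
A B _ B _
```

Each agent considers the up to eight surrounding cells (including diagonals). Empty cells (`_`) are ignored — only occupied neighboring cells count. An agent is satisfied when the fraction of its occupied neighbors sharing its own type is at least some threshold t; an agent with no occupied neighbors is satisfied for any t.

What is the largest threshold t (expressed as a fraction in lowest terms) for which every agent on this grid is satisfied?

(0,0)B 3/3
(0,1)B 4/5
(0,2)A 1/4
(0,3)A 1/4
(0,4)B 1/2
(1,0)B 4/4
(1,1)B 5/6
(1,2)B 3/5
(1,4)B 3/4
(2,0)B 3/4
(2,3)B 4/4
(2,4)B 3/3
(3,0)A 0/2
(3,1)B 1/2
(3,3)B 2/2
The smallest same-type fraction is 0/2 at (3,0), which reduces to 0/1. Any threshold above that leaves this agent unsatisfied.

0/1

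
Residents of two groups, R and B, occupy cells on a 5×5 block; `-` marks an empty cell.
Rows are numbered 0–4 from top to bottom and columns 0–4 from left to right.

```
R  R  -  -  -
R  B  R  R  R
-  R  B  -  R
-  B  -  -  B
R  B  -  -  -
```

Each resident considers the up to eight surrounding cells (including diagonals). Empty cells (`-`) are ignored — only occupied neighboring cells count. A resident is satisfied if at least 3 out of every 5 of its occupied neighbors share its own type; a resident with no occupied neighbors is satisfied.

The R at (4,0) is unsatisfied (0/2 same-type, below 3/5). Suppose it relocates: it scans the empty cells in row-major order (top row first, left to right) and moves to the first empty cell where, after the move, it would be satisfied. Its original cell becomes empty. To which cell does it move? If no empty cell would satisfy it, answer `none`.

(0,2)

Vacating (4,0). Empty cells in order:
  (0,2): 3/4 same-type → satisfied — stop here.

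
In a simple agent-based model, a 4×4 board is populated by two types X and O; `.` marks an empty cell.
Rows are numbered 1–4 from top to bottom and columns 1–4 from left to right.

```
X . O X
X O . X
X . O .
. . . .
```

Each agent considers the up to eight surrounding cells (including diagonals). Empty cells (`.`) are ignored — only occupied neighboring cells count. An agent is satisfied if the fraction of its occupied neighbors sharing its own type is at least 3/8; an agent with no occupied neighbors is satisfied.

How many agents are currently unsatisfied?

2

(1,1)X 1/2 ok
(1,3)O 1/3 unhappy
(1,4)X 1/2 ok
(2,1)X 2/3 ok
(2,2)O 2/5 ok
(2,4)X 1/3 unhappy
(3,1)X 1/2 ok
(3,3)O 1/2 ok
Unsatisfied: (1,3), (2,4) — 2 in total.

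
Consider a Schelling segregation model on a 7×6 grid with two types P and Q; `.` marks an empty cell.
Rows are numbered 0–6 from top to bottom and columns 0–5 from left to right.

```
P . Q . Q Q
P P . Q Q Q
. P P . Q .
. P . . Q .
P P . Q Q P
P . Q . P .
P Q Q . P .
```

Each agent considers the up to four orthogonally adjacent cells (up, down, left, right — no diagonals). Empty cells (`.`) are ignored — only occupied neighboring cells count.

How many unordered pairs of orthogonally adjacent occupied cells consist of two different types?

Scan each occupied cell's neighbors to the right and below so each pair is counted once.
From row 0: 0 unlike of 4 pairs (running 0/4).
From row 1: 0 unlike of 5 pairs (running 0/9).
From row 2: 0 unlike of 3 pairs (running 0/12).
From row 3: 0 unlike of 2 pairs (running 0/14).
From row 4: 2 unlike of 5 pairs (running 2/19).
From row 5: 0 unlike of 3 pairs (running 2/22).
From row 6: 1 unlike of 2 pairs (running 3/24).
Total adjacent occupied pairs: 24; unlike-type pairs: 3.

3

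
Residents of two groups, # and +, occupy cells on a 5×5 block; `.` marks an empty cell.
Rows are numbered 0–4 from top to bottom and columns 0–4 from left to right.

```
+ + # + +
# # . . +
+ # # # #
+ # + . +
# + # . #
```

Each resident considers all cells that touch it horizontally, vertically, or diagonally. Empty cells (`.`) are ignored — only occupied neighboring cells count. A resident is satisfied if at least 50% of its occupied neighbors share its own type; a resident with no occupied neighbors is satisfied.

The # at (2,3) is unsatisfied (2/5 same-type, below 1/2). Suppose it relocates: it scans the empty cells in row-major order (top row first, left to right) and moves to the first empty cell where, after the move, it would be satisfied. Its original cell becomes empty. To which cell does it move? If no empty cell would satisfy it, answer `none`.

(1,2)

Vacating (2,3). Empty cells in order:
  (1,2): 4/6 same-type → satisfied — stop here.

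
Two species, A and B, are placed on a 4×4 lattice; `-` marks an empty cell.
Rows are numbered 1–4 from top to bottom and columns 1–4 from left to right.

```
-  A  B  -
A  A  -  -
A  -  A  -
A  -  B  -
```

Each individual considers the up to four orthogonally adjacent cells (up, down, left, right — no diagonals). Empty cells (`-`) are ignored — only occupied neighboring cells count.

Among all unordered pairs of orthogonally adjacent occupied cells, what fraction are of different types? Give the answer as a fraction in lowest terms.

1/3

Scan each occupied cell's neighbors to the right and below so each pair is counted once.
From row 1: 1 unlike of 2 pairs (running 1/2).
From row 2: 0 unlike of 2 pairs (running 1/4).
From row 3: 1 unlike of 2 pairs (running 2/6).
Total adjacent occupied pairs: 6; unlike-type pairs: 2.
2/6 reduces to 1/3.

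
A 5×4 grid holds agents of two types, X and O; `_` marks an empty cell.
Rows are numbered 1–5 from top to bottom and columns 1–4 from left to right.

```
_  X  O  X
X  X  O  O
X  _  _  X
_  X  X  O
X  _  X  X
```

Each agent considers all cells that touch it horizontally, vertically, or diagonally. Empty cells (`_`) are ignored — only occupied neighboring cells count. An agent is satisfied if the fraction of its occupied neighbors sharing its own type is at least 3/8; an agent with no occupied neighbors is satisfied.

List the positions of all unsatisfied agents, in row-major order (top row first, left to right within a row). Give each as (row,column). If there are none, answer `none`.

Row 1: (1,2)X 2/4 ✓ · (1,3)O 2/5 ✓ · (1,4)X 0/3 ✗
Row 2: (2,1)X 3/3 ✓ · (2,2)X 3/5 ✓ · (2,3)O 2/6 ✗ · (2,4)O 2/4 ✓
Row 3: (3,1)X 3/3 ✓ · (3,4)X 1/4 ✗
Row 4: (4,2)X 4/4 ✓ · (4,3)X 4/5 ✓ · (4,4)O 0/4 ✗
Row 5: (5,1)X 1/1 ✓ · (5,3)X 3/4 ✓ · (5,4)X 2/3 ✓

(1,4), (2,3), (3,4), (4,4)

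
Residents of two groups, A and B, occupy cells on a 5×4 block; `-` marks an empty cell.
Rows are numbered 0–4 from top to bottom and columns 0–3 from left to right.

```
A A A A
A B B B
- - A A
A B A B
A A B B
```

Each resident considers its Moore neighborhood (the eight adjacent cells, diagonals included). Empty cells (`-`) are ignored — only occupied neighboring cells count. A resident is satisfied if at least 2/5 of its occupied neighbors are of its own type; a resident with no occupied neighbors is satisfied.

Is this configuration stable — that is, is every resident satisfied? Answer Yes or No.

No

(0,0)A 2/3 ok
(0,1)A 3/5 ok
(0,2)A 2/5 ok
(0,3)A 1/3 unhappy
(1,0)A 2/3 ok
(1,1)B 1/6 unhappy
(1,2)B 2/7 unhappy
(1,3)B 1/5 unhappy
(2,2)A 2/7 unhappy
(2,3)A 2/5 ok
(3,0)A 2/3 ok
(3,1)B 1/6 unhappy
(3,2)A 3/7 ok
(3,3)B 2/5 ok
(4,0)A 2/3 ok
(4,1)A 3/5 ok
(4,2)B 3/5 ok
(4,3)B 2/3 ok
For instance (0,3) has only 1/3 same-type neighbors, below 2/5.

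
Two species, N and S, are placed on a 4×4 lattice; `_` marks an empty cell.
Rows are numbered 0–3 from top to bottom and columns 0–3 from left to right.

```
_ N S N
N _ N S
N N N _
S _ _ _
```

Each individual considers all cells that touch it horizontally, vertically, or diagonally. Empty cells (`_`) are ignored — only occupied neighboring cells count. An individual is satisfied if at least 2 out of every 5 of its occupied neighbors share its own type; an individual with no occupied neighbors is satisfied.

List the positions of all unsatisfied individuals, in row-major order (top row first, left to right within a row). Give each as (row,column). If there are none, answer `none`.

(0,2), (0,3), (1,3), (3,0)

(0,1)N 2/3 ok
(0,2)S 1/4 unhappy
(0,3)N 1/3 unhappy
(1,0)N 3/3 ok
(1,2)N 4/6 ok
(1,3)S 1/4 unhappy
(2,0)N 2/3 ok
(2,1)N 4/5 ok
(2,2)N 2/3 ok
(3,0)S 0/2 unhappy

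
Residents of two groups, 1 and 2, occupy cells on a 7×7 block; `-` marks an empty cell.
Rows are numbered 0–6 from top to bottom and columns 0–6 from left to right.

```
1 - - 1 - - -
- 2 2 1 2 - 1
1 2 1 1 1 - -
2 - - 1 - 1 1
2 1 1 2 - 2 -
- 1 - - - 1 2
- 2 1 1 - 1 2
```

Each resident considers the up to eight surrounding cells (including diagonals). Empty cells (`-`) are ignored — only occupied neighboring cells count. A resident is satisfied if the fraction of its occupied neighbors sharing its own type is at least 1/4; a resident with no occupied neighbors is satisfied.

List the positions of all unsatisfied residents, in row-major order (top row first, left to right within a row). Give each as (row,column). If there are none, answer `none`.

(0,0)1 0/1 ✗
(0,3)1 1/3 ✓
(1,1)2 2/5 ✓
(1,2)2 2/6 ✓
(1,3)1 4/6 ✓
(1,4)2 0/4 ✗
(1,6)1 0/0 ✓
(2,0)1 0/3 ✗
(2,1)2 3/5 ✓
(2,2)1 3/6 ✓
(2,3)1 4/6 ✓
(2,4)1 4/5 ✓
(3,0)2 2/4 ✓
(3,3)1 4/5 ✓
(3,5)1 2/3 ✓
(3,6)1 1/2 ✓
(4,0)2 1/3 ✓
(4,1)1 2/4 ✓
(4,2)1 3/4 ✓
(4,3)2 0/2 ✗
(4,5)2 1/4 ✓
(5,1)1 3/5 ✓
(5,5)1 1/4 ✓
(5,6)2 2/4 ✓
(6,1)2 0/2 ✗
(6,2)1 2/3 ✓
(6,3)1 1/1 ✓
(6,5)1 1/3 ✓
(6,6)2 1/3 ✓

(0,0), (1,4), (2,0), (4,3), (6,1)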